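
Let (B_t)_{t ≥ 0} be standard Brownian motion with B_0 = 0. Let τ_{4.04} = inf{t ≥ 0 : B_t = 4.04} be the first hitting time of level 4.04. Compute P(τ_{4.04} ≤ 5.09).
P(τ_{4.04} ≤ 5.09) = 2(1 − Φ(4.04/√5.09)) = 2(1 − Φ(1.7907)) ≈ 0.0733

By the reflection principle for standard BM, P(τ_b ≤ t) = 2 · P(B_t ≥ b). Since B_t ~ N(0, t), P(B_t ≥ 4.04) = 1 − Φ(4.04/√t) = 1 − Φ(4.04/√5.09) = 1 − Φ(1.7907) ≈ 0.03667. Doubling: P(τ_{4.04} ≤ 5.09) ≈ 2 · 0.03667 = 0.07334 ≈ 0.0733.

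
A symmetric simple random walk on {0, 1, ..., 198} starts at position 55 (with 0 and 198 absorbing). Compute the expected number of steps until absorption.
E[τ | X_0 = 55] = 7865

Let v_k = E[τ | X_0 = k]. Boundary: v_0 = v_198 = 0. Recurrence: v_k = 1 + (v_{k-1} + v_{k+1})/2 for 1 ≤ k ≤ 197. The particular solution to v_k − (v_{k-1} + v_{k+1})/2 = 1 is v_k = −k^2. Adding homogeneous solution A + B k and matching boundaries gives v_k = k (198 − k). Substituting k = 55: v_55 = 55 · 143 = 7865.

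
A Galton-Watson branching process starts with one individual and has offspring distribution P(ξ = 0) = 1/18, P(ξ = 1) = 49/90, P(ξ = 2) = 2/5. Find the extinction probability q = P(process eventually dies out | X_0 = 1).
q = 5/36

The pgf is f(s) = 1/18 + 49/90·s + 2/5·s². The extinction probability q is the smallest fixed point of f in [0, 1]. Setting s = f(s):
  2/5·s² + (49/90 − 1)·s + 1/18 = 0
  2/5·s² − (1/18 + 2/5)·s + 1/18 = 0
which factors as (s − 1)·(2/5·s − 1/18) = 0, giving roots s = 1 and s = (1/18)/(2/5) = 5/36.
Mean offspring μ = 49/90 + 2·2/5 = 121/90 > 1 (supercritical), so q < 1. The extinction probability is the smaller root: q = (1/18)/(2/5) = 5/36.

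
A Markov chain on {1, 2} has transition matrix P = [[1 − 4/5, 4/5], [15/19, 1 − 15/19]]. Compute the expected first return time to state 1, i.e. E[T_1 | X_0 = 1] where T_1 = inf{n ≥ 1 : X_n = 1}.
E[T_1 | X_0 = 1] = 1/π_1 = 151/75

For an irreducible recurrent Markov chain with stationary distribution π, E[T_i | X_0 = i] = 1/π_i (Kac's formula). Here π_1 = (15/19)/(4/5 + 15/19) = (15/19)/(151/95) = 75/151, so E[T_1 | X_0 = 1] = 1/π_1 = (4/5 + 15/19)/(15/19) = (151/95)/(15/19) = 151/75.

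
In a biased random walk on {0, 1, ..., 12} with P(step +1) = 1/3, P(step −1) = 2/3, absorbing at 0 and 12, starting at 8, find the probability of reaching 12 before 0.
P(hit 12 before 0) = (1 − (2)^8) / (1 − (2)^12) = 17/273

Let u_k denote P(reach 12 before 0 | start at k). Boundary: u_0 = 0, u_12 = 1. Recurrence: u_k = 1/3·u_{k+1} + 2/3·u_{k-1} for 1 ≤ k ≤ 11. Try u_k = A + B·r^k with r = q/p = (2/3)/(1/3) = 2. Substitution satisfies the recurrence; boundary conditions give:
  u_k = (1 − r^k) / (1 − r^N) = (1 − (2)^8) / (1 − (2)^12) = 17/273.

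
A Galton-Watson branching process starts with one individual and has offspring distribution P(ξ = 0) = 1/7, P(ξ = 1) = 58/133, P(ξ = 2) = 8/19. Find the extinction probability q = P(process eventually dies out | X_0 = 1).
q = 19/56

The pgf is f(s) = 1/7 + 58/133·s + 8/19·s². The extinction probability q is the smallest fixed point of f in [0, 1]. Setting s = f(s):
  8/19·s² + (58/133 − 1)·s + 1/7 = 0
  8/19·s² − (1/7 + 8/19)·s + 1/7 = 0
which factors as (s − 1)·(8/19·s − 1/7) = 0, giving roots s = 1 and s = (1/7)/(8/19) = 19/56.
Mean offspring μ = 58/133 + 2·8/19 = 170/133 > 1 (supercritical), so q < 1. The extinction probability is the smaller root: q = (1/7)/(8/19) = 19/56.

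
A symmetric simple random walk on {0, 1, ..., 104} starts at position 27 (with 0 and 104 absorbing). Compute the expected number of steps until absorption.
E[τ | X_0 = 27] = 2079

Let v_k = E[τ | X_0 = k]. Boundary: v_0 = v_104 = 0. Recurrence: v_k = 1 + (v_{k-1} + v_{k+1})/2 for 1 ≤ k ≤ 103. The particular solution to v_k − (v_{k-1} + v_{k+1})/2 = 1 is v_k = −k^2. Adding homogeneous solution A + B k and matching boundaries gives v_k = k (104 − k). Substituting k = 27: v_27 = 27 · 77 = 2079.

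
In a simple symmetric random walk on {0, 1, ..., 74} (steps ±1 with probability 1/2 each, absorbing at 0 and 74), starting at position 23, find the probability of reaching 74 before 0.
P(hit 74 before 0) = 23/74

Let u_k = P(hit 74 before 0 | start at k). Then u_0 = 0, u_74 = 1, and u_k = u_{k-1}/2 + u_{k+1}/2 for 1 ≤ k ≤ 73. This harmonic recurrence is solved by u_k = k/74, giving u_23 = 23/74.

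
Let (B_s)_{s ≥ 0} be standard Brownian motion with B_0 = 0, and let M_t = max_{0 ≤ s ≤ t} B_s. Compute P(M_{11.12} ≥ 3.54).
P(M_{11.12} ≥ 3.54) = 2·P(B_{11.12} ≥ 3.54) = 2(1 − Φ(3.54/√11.12)) ≈ 0.2884

By the reflection principle for Brownian motion, P(M_t ≥ a) = 2 · P(B_t ≥ a) for a ≥ 0. Since B_t ~ N(0, t), P(B_t ≥ 3.54) = 1 − Φ(3.54/√t) = 1 − Φ(3.54/√11.12) = 1 − Φ(1.0616). So
  P(M_{11.12} ≥ 3.54) = 2(1 − Φ(1.0616)) ≈ 0.2884.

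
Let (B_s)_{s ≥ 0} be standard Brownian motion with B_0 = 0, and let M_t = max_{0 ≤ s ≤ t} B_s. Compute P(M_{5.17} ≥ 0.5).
P(M_{5.17} ≥ 0.5) = 2·P(B_{5.17} ≥ 0.5) = 2(1 − Φ(0.5/√5.17)) ≈ 0.8259

By the reflection principle for Brownian motion, P(M_t ≥ a) = 2 · P(B_t ≥ a) for a ≥ 0. Since B_t ~ N(0, t), P(B_t ≥ 0.5) = 1 − Φ(0.5/√t) = 1 − Φ(0.5/√5.17) = 1 − Φ(0.2199). So
  P(M_{5.17} ≥ 0.5) = 2(1 − Φ(0.2199)) ≈ 0.8259.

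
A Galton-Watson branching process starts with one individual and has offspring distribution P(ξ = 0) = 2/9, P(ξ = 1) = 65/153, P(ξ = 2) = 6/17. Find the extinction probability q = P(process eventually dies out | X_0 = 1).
q = 17/27

The pgf is f(s) = 2/9 + 65/153·s + 6/17·s². The extinction probability q is the smallest fixed point of f in [0, 1]. Setting s = f(s):
  6/17·s² + (65/153 − 1)·s + 2/9 = 0
  6/17·s² − (2/9 + 6/17)·s + 2/9 = 0
which factors as (s − 1)·(6/17·s − 2/9) = 0, giving roots s = 1 and s = (2/9)/(6/17) = 17/27.
Mean offspring μ = 65/153 + 2·6/17 = 173/153 > 1 (supercritical), so q < 1. The extinction probability is the smaller root: q = (2/9)/(6/17) = 17/27.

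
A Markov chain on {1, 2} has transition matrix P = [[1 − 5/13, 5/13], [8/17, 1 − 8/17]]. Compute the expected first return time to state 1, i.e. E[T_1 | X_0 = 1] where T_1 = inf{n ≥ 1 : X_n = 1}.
E[T_1 | X_0 = 1] = 1/π_1 = 189/104

For an irreducible recurrent Markov chain with stationary distribution π, E[T_i | X_0 = i] = 1/π_i (Kac's formula). Here π_1 = (8/17)/(5/13 + 8/17) = (8/17)/(189/221) = 104/189, so E[T_1 | X_0 = 1] = 1/π_1 = (5/13 + 8/17)/(8/17) = (189/221)/(8/17) = 189/104.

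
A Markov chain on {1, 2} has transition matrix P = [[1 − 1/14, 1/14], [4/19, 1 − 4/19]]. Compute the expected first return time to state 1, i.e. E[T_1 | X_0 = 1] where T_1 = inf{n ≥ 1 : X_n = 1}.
E[T_1 | X_0 = 1] = 1/π_1 = 75/56

For an irreducible recurrent Markov chain with stationary distribution π, E[T_i | X_0 = i] = 1/π_i (Kac's formula). Here π_1 = (4/19)/(1/14 + 4/19) = (4/19)/(75/266) = 56/75, so E[T_1 | X_0 = 1] = 1/π_1 = (1/14 + 4/19)/(4/19) = (75/266)/(4/19) = 75/56.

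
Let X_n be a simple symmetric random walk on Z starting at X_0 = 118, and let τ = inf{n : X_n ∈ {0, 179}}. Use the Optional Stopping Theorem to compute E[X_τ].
E[X_τ] = 118

X_n is a martingale and τ is a bounded-mean stopping time (indeed τ is finite a.s. with bounded expectation since the walk is in a bounded region). By the OST, E[X_τ] = E[X_0] = 118. Equivalently: E[X_τ] = 179 · P(hit 179 first) + 0 · P(hit 0 first) = 179 · (118/179) = 118.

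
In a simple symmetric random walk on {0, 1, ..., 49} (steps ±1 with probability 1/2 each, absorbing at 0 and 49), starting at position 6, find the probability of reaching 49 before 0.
P(hit 49 before 0) = 6/49

Let u_k = P(hit 49 before 0 | start at k). Then u_0 = 0, u_49 = 1, and u_k = u_{k-1}/2 + u_{k+1}/2 for 1 ≤ k ≤ 48. This harmonic recurrence is solved by u_k = k/49, giving u_6 = 6/49.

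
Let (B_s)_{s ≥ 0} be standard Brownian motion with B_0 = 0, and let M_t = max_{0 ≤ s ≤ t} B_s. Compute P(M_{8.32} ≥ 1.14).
P(M_{8.32} ≥ 1.14) = 2·P(B_{8.32} ≥ 1.14) = 2(1 − Φ(1.14/√8.32)) ≈ 0.6927

By the reflection principle for Brownian motion, P(M_t ≥ a) = 2 · P(B_t ≥ a) for a ≥ 0. Since B_t ~ N(0, t), P(B_t ≥ 1.14) = 1 − Φ(1.14/√t) = 1 − Φ(1.14/√8.32) = 1 − Φ(0.3952). So
  P(M_{8.32} ≥ 1.14) = 2(1 − Φ(0.3952)) ≈ 0.6927.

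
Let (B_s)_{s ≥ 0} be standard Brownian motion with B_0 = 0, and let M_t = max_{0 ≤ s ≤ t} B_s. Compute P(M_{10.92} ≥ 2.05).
P(M_{10.92} ≥ 2.05) = 2·P(B_{10.92} ≥ 2.05) = 2(1 − Φ(2.05/√10.92)) ≈ 0.5350

By the reflection principle for Brownian motion, P(M_t ≥ a) = 2 · P(B_t ≥ a) for a ≥ 0. Since B_t ~ N(0, t), P(B_t ≥ 2.05) = 1 − Φ(2.05/√t) = 1 − Φ(2.05/√10.92) = 1 − Φ(0.6204). So
  P(M_{10.92} ≥ 2.05) = 2(1 − Φ(0.6204)) ≈ 0.5350.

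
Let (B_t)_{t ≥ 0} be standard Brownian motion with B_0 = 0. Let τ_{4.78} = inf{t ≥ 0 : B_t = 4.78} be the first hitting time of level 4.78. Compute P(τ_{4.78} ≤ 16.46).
P(τ_{4.78} ≤ 16.46) = 2(1 − Φ(4.78/√16.46)) = 2(1 − Φ(1.1782)) ≈ 0.2387

By the reflection principle for standard BM, P(τ_b ≤ t) = 2 · P(B_t ≥ b). Since B_t ~ N(0, t), P(B_t ≥ 4.78) = 1 − Φ(4.78/√t) = 1 − Φ(4.78/√16.46) = 1 − Φ(1.1782) ≈ 0.11936. Doubling: P(τ_{4.78} ≤ 16.46) ≈ 2 · 0.11936 = 0.23872 ≈ 0.2387.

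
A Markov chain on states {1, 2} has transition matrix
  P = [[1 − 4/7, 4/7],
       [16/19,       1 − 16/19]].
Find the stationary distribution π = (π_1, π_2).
π_1 = 28/47, π_2 = 19/47

Solve πP = π with π_1 + π_2 = 1. From πP = π: π_1 · (1 − 4/7) + π_2 · 16/19 = π_1 ⇒ π_2 · 16/19 = π_1 · 4/7 ⇒ π_2/π_1 = (4/7)/(16/19) = 19/28. Together with π_1 + π_2 = 1:
  π_1 = (16/19)/(4/7 + 16/19) = (16/19)/(188/133) = 28/47,
  π_2 = (4/7)/(4/7 + 16/19) = (4/7)/(188/133) = 19/47.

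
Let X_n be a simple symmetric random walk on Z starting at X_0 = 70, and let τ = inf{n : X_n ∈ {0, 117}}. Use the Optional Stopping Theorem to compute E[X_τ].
E[X_τ] = 70

X_n is a martingale and τ is a bounded-mean stopping time (indeed τ is finite a.s. with bounded expectation since the walk is in a bounded region). By the OST, E[X_τ] = E[X_0] = 70. Equivalently: E[X_τ] = 117 · P(hit 117 first) + 0 · P(hit 0 first) = 117 · (70/117) = 70.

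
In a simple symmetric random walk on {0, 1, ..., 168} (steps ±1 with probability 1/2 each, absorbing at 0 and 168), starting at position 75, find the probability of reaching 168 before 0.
P(hit 168 before 0) = 75/168 = 25/56

Let u_k = P(hit 168 before 0 | start at k). Then u_0 = 0, u_168 = 1, and u_k = u_{k-1}/2 + u_{k+1}/2 for 1 ≤ k ≤ 167. This harmonic recurrence is solved by u_k = k/168, giving u_75 = 75/168 = 25/56.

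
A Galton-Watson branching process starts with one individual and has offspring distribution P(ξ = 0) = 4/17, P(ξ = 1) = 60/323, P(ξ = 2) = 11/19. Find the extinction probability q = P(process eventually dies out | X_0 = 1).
q = 76/187

The pgf is f(s) = 4/17 + 60/323·s + 11/19·s². The extinction probability q is the smallest fixed point of f in [0, 1]. Setting s = f(s):
  11/19·s² + (60/323 − 1)·s + 4/17 = 0
  11/19·s² − (4/17 + 11/19)·s + 4/17 = 0
which factors as (s − 1)·(11/19·s − 4/17) = 0, giving roots s = 1 and s = (4/17)/(11/19) = 76/187.
Mean offspring μ = 60/323 + 2·11/19 = 434/323 > 1 (supercritical), so q < 1. The extinction probability is the smaller root: q = (4/17)/(11/19) = 76/187.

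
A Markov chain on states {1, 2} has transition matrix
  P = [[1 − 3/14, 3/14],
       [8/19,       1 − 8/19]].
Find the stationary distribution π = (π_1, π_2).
π_1 = 112/169, π_2 = 57/169

Solve πP = π with π_1 + π_2 = 1. From πP = π: π_1 · (1 − 3/14) + π_2 · 8/19 = π_1 ⇒ π_2 · 8/19 = π_1 · 3/14 ⇒ π_2/π_1 = (3/14)/(8/19) = 57/112. Together with π_1 + π_2 = 1:
  π_1 = (8/19)/(3/14 + 8/19) = (8/19)/(169/266) = 112/169,
  π_2 = (3/14)/(3/14 + 8/19) = (3/14)/(169/266) = 57/169.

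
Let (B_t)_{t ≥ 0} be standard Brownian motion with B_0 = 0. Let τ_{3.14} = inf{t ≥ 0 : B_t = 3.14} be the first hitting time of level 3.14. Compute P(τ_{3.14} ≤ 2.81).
P(τ_{3.14} ≤ 2.81) = 2(1 − Φ(3.14/√2.81)) = 2(1 − Φ(1.8732)) ≈ 0.0610

By the reflection principle for standard BM, P(τ_b ≤ t) = 2 · P(B_t ≥ b). Since B_t ~ N(0, t), P(B_t ≥ 3.14) = 1 − Φ(3.14/√t) = 1 − Φ(3.14/√2.81) = 1 − Φ(1.8732) ≈ 0.03052. Doubling: P(τ_{3.14} ≤ 2.81) ≈ 2 · 0.03052 = 0.06104 ≈ 0.0610.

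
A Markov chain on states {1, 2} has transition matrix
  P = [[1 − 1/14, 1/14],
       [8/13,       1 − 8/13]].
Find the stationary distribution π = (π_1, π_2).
π_1 = 112/125, π_2 = 13/125

Solve πP = π with π_1 + π_2 = 1. From πP = π: π_1 · (1 − 1/14) + π_2 · 8/13 = π_1 ⇒ π_2 · 8/13 = π_1 · 1/14 ⇒ π_2/π_1 = (1/14)/(8/13) = 13/112. Together with π_1 + π_2 = 1:
  π_1 = (8/13)/(1/14 + 8/13) = (8/13)/(125/182) = 112/125,
  π_2 = (1/14)/(1/14 + 8/13) = (1/14)/(125/182) = 13/125.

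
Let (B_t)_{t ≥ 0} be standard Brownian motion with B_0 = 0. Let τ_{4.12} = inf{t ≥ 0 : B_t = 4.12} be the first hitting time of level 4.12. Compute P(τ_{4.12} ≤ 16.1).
P(τ_{4.12} ≤ 16.1) = 2(1 − Φ(4.12/√16.1)) = 2(1 − Φ(1.0268)) ≈ 0.3045

By the reflection principle for standard BM, P(τ_b ≤ t) = 2 · P(B_t ≥ b). Since B_t ~ N(0, t), P(B_t ≥ 4.12) = 1 − Φ(4.12/√t) = 1 − Φ(4.12/√16.1) = 1 − Φ(1.0268) ≈ 0.15226. Doubling: P(τ_{4.12} ≤ 16.1) ≈ 2 · 0.15226 = 0.30452 ≈ 0.3045.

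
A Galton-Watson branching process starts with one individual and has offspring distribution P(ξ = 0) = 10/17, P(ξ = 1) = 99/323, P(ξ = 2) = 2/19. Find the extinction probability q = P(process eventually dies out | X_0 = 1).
q = 1

Mean offspring μ = 0·10/17 + 1·99/323 + 2·2/19 = 167/323 ≤ 1. For μ ≤ 1 with offspring not concentrated at 1, the Galton-Watson process goes extinct almost surely, so q = 1.
(Algebraic check: The pgf is f(s) = 10/17 + 99/323·s + 2/19·s². The extinction probability q is the smallest fixed point of f in [0, 1]. Setting s = f(s):
  2/19·s² + (99/323 − 1)·s + 10/17 = 0
  2/19·s² − (10/17 + 2/19)·s + 10/17 = 0
which factors as (s − 1)·(2/19·s − 10/17) = 0, giving roots s = 1 and s = (10/17)/(2/19) = 95/17. Since 95/17 ≥ 1, the smallest root in [0, 1] is s = 1.)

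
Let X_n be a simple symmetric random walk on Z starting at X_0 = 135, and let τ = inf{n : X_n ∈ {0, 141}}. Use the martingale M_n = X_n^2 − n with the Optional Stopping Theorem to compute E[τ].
E[τ] = 810

M_n = X_n^2 − n is a martingale (since E[X_{n+1}^2 | F_n] = X_n^2 + 1). By OST (τ has finite mean in a bounded region), E[M_τ] = E[M_0] = X_0^2 − 0 = 135^2 = 18225. Also E[M_τ] = E[X_τ^2] − E[τ]. The walk exits at 0 or 141, with P(hit 141 first) = 135/141, so E[X_τ^2] = 141^2 · 135/141 + 0 = 19035. Thus E[τ] = E[X_τ^2] − E[M_τ] = 19035 − 18225 = 810 = 135(141 − 135) = 810.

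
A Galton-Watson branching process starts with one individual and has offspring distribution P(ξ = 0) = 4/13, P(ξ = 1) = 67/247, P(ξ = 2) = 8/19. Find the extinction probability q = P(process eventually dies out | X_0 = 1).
q = 19/26

The pgf is f(s) = 4/13 + 67/247·s + 8/19·s². The extinction probability q is the smallest fixed point of f in [0, 1]. Setting s = f(s):
  8/19·s² + (67/247 − 1)·s + 4/13 = 0
  8/19·s² − (4/13 + 8/19)·s + 4/13 = 0
which factors as (s − 1)·(8/19·s − 4/13) = 0, giving roots s = 1 and s = (4/13)/(8/19) = 19/26.
Mean offspring μ = 67/247 + 2·8/19 = 275/247 > 1 (supercritical), so q < 1. The extinction probability is the smaller root: q = (4/13)/(8/19) = 19/26.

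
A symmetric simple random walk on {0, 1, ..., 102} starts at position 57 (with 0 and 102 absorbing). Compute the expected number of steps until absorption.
E[τ | X_0 = 57] = 2565

Let v_k = E[τ | X_0 = k]. Boundary: v_0 = v_102 = 0. Recurrence: v_k = 1 + (v_{k-1} + v_{k+1})/2 for 1 ≤ k ≤ 101. The particular solution to v_k − (v_{k-1} + v_{k+1})/2 = 1 is v_k = −k^2. Adding homogeneous solution A + B k and matching boundaries gives v_k = k (102 − k). Substituting k = 57: v_57 = 57 · 45 = 2565.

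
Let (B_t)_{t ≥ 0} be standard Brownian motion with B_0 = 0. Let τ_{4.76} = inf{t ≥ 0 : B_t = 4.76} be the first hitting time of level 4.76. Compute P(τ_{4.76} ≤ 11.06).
P(τ_{4.76} ≤ 11.06) = 2(1 − Φ(4.76/√11.06)) = 2(1 − Φ(1.4313)) ≈ 0.1523

By the reflection principle for standard BM, P(τ_b ≤ t) = 2 · P(B_t ≥ b). Since B_t ~ N(0, t), P(B_t ≥ 4.76) = 1 − Φ(4.76/√t) = 1 − Φ(4.76/√11.06) = 1 − Φ(1.4313) ≈ 0.07617. Doubling: P(τ_{4.76} ≤ 11.06) ≈ 2 · 0.07617 = 0.15234 ≈ 0.1523.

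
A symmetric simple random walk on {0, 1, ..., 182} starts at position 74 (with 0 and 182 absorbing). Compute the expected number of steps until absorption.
E[τ | X_0 = 74] = 7992

Let v_k = E[τ | X_0 = k]. Boundary: v_0 = v_182 = 0. Recurrence: v_k = 1 + (v_{k-1} + v_{k+1})/2 for 1 ≤ k ≤ 181. The particular solution to v_k − (v_{k-1} + v_{k+1})/2 = 1 is v_k = −k^2. Adding homogeneous solution A + B k and matching boundaries gives v_k = k (182 − k). Substituting k = 74: v_74 = 74 · 108 = 7992.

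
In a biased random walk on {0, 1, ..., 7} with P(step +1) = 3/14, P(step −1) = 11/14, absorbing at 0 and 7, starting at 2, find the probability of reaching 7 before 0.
P(hit 7 before 0) = (1 − (11/3)^2) / (1 − (11/3)^7) = 3402/2435623

Let u_k denote P(reach 7 before 0 | start at k). Boundary: u_0 = 0, u_7 = 1. Recurrence: u_k = 3/14·u_{k+1} + 11/14·u_{k-1} for 1 ≤ k ≤ 6. Try u_k = A + B·r^k with r = q/p = (11/14)/(3/14) = 11/3. Substitution satisfies the recurrence; boundary conditions give:
  u_k = (1 − r^k) / (1 − r^N) = (1 − (11/3)^2) / (1 − (11/3)^7) = 3402/2435623.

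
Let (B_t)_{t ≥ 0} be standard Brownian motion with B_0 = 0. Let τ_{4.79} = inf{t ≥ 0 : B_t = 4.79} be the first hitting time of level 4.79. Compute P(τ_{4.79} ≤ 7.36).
P(τ_{4.79} ≤ 7.36) = 2(1 − Φ(4.79/√7.36)) = 2(1 − Φ(1.7656)) ≈ 0.0775

By the reflection principle for standard BM, P(τ_b ≤ t) = 2 · P(B_t ≥ b). Since B_t ~ N(0, t), P(B_t ≥ 4.79) = 1 − Φ(4.79/√t) = 1 − Φ(4.79/√7.36) = 1 − Φ(1.7656) ≈ 0.03873. Doubling: P(τ_{4.79} ≤ 7.36) ≈ 2 · 0.03873 = 0.07746 ≈ 0.0775.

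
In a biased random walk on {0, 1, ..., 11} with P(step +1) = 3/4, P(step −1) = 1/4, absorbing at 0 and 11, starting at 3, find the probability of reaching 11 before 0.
P(hit 11 before 0) = (1 − (1/3)^3) / (1 − (1/3)^11) = 85293/88573

Let u_k denote P(reach 11 before 0 | start at k). Boundary: u_0 = 0, u_11 = 1. Recurrence: u_k = 3/4·u_{k+1} + 1/4·u_{k-1} for 1 ≤ k ≤ 10. Try u_k = A + B·r^k with r = q/p = (1/4)/(3/4) = 1/3. Substitution satisfies the recurrence; boundary conditions give:
  u_k = (1 − r^k) / (1 − r^N) = (1 − (1/3)^3) / (1 − (1/3)^11) = 85293/88573.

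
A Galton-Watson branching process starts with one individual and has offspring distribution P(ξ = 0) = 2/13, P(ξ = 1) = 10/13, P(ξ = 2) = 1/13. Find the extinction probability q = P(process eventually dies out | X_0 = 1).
q = 1

Mean offspring μ = 0·2/13 + 1·10/13 + 2·1/13 = 12/13 ≤ 1. For μ ≤ 1 with offspring not concentrated at 1, the Galton-Watson process goes extinct almost surely, so q = 1.
(Algebraic check: The pgf is f(s) = 2/13 + 10/13·s + 1/13·s². The extinction probability q is the smallest fixed point of f in [0, 1]. Setting s = f(s):
  1/13·s² + (10/13 − 1)·s + 2/13 = 0
  1/13·s² − (2/13 + 1/13)·s + 2/13 = 0
which factors as (s − 1)·(1/13·s − 2/13) = 0, giving roots s = 1 and s = (2/13)/(1/13) = 2. Since 2 ≥ 1, the smallest root in [0, 1] is s = 1.)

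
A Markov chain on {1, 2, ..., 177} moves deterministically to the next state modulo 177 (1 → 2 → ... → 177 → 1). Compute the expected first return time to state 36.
E[T_36 | X_0 = 36] = 177

The chain cycles deterministically, so starting at state 36 it returns in exactly 177 steps. Equivalently, the stationary distribution is uniform π_j = 1/177 for every state j, so by Kac's formula E[T_36] = 1/π_36 = 177.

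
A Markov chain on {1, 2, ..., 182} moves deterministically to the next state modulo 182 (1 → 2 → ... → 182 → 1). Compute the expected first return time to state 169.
E[T_169 | X_0 = 169] = 182

The chain cycles deterministically, so starting at state 169 it returns in exactly 182 steps. Equivalently, the stationary distribution is uniform π_j = 1/182 for every state j, so by Kac's formula E[T_169] = 1/π_169 = 182.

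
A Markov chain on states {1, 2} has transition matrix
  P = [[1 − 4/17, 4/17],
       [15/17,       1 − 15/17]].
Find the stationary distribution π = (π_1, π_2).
π_1 = 15/19, π_2 = 4/19

Solve πP = π with π_1 + π_2 = 1. From πP = π: π_1 · (1 − 4/17) + π_2 · 15/17 = π_1 ⇒ π_2 · 15/17 = π_1 · 4/17 ⇒ π_2/π_1 = (4/17)/(15/17) = 4/15. Together with π_1 + π_2 = 1:
  π_1 = (15/17)/(4/17 + 15/17) = (15/17)/(19/17) = 15/19,
  π_2 = (4/17)/(4/17 + 15/17) = (4/17)/(19/17) = 4/19.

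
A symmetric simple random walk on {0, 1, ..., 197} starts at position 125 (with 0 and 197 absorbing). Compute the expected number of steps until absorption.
E[τ | X_0 = 125] = 9000

Let v_k = E[τ | X_0 = k]. Boundary: v_0 = v_197 = 0. Recurrence: v_k = 1 + (v_{k-1} + v_{k+1})/2 for 1 ≤ k ≤ 196. The particular solution to v_k − (v_{k-1} + v_{k+1})/2 = 1 is v_k = −k^2. Adding homogeneous solution A + B k and matching boundaries gives v_k = k (197 − k). Substituting k = 125: v_125 = 125 · 72 = 9000.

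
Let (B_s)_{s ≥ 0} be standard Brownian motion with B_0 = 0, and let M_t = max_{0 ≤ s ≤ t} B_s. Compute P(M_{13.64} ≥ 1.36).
P(M_{13.64} ≥ 1.36) = 2·P(B_{13.64} ≥ 1.36) = 2(1 − Φ(1.36/√13.64)) ≈ 0.7127

By the reflection principle for Brownian motion, P(M_t ≥ a) = 2 · P(B_t ≥ a) for a ≥ 0. Since B_t ~ N(0, t), P(B_t ≥ 1.36) = 1 − Φ(1.36/√t) = 1 − Φ(1.36/√13.64) = 1 − Φ(0.3682). So
  P(M_{13.64} ≥ 1.36) = 2(1 − Φ(0.3682)) ≈ 0.7127.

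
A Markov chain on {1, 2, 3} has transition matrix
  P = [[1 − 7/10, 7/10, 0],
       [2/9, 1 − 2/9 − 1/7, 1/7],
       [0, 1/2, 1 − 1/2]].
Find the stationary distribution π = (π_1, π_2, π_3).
π = (20/101, 63/101, 18/101)

This is a birth-death chain on three states, which satisfies detailed balance: π_1 · P_{12} = π_2 · P_{21} and π_2 · P_{23} = π_3 · P_{32}.
From π_1 · 7/10 = π_2 · 2/9: π_2/π_1 = (7/10)/(2/9) = 63/20.
From π_2 · 1/7 = π_3 · 1/2: π_3/π_2 = (1/7)/(1/2) = 2/7.
Take π_1 proportional to 1; then unnormalized π = (1, 63/20, 9/10). Normalize by dividing by the sum 101/20:
  π = (20/101, 63/101, 18/101).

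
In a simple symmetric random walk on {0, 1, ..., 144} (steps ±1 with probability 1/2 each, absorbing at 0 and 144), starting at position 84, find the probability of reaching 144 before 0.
P(hit 144 before 0) = 84/144 = 7/12

Let u_k = P(hit 144 before 0 | start at k). Then u_0 = 0, u_144 = 1, and u_k = u_{k-1}/2 + u_{k+1}/2 for 1 ≤ k ≤ 143. This harmonic recurrence is solved by u_k = k/144, giving u_84 = 84/144 = 7/12.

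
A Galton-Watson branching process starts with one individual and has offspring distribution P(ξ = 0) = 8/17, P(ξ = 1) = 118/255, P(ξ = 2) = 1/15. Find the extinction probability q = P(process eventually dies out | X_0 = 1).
q = 1

Mean offspring μ = 0·8/17 + 1·118/255 + 2·1/15 = 152/255 ≤ 1. For μ ≤ 1 with offspring not concentrated at 1, the Galton-Watson process goes extinct almost surely, so q = 1.
(Algebraic check: The pgf is f(s) = 8/17 + 118/255·s + 1/15·s². The extinction probability q is the smallest fixed point of f in [0, 1]. Setting s = f(s):
  1/15·s² + (118/255 − 1)·s + 8/17 = 0
  1/15·s² − (8/17 + 1/15)·s + 8/17 = 0
which factors as (s − 1)·(1/15·s − 8/17) = 0, giving roots s = 1 and s = (8/17)/(1/15) = 120/17. Since 120/17 ≥ 1, the smallest root in [0, 1] is s = 1.)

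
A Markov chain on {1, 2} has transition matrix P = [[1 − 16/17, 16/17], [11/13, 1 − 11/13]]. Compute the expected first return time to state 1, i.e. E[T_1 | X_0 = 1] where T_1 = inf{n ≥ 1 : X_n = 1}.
E[T_1 | X_0 = 1] = 1/π_1 = 395/187

For an irreducible recurrent Markov chain with stationary distribution π, E[T_i | X_0 = i] = 1/π_i (Kac's formula). Here π_1 = (11/13)/(16/17 + 11/13) = (11/13)/(395/221) = 187/395, so E[T_1 | X_0 = 1] = 1/π_1 = (16/17 + 11/13)/(11/13) = (395/221)/(11/13) = 395/187.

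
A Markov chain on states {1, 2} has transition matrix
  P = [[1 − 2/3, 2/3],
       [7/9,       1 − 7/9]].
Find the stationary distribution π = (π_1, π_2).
π_1 = 7/13, π_2 = 6/13

Solve πP = π with π_1 + π_2 = 1. From πP = π: π_1 · (1 − 2/3) + π_2 · 7/9 = π_1 ⇒ π_2 · 7/9 = π_1 · 2/3 ⇒ π_2/π_1 = (2/3)/(7/9) = 6/7. Together with π_1 + π_2 = 1:
  π_1 = (7/9)/(2/3 + 7/9) = (7/9)/(13/9) = 7/13,
  π_2 = (2/3)/(2/3 + 7/9) = (2/3)/(13/9) = 6/13.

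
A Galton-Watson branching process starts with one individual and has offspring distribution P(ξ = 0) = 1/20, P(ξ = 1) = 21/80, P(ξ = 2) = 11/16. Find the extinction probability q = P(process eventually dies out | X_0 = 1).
q = 4/55

The pgf is f(s) = 1/20 + 21/80·s + 11/16·s². The extinction probability q is the smallest fixed point of f in [0, 1]. Setting s = f(s):
  11/16·s² + (21/80 − 1)·s + 1/20 = 0
  11/16·s² − (1/20 + 11/16)·s + 1/20 = 0
which factors as (s − 1)·(11/16·s − 1/20) = 0, giving roots s = 1 and s = (1/20)/(11/16) = 4/55.
Mean offspring μ = 21/80 + 2·11/16 = 131/80 > 1 (supercritical), so q < 1. The extinction probability is the smaller root: q = (1/20)/(11/16) = 4/55.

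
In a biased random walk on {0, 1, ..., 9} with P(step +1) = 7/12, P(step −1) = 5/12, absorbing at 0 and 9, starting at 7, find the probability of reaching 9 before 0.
P(hit 9 before 0) = (1 − (5/7)^7) / (1 − (5/7)^9) = 18262741/19200241

Let u_k denote P(reach 9 before 0 | start at k). Boundary: u_0 = 0, u_9 = 1. Recurrence: u_k = 7/12·u_{k+1} + 5/12·u_{k-1} for 1 ≤ k ≤ 8. Try u_k = A + B·r^k with r = q/p = (5/12)/(7/12) = 5/7. Substitution satisfies the recurrence; boundary conditions give:
  u_k = (1 − r^k) / (1 − r^N) = (1 − (5/7)^7) / (1 − (5/7)^9) = 18262741/19200241.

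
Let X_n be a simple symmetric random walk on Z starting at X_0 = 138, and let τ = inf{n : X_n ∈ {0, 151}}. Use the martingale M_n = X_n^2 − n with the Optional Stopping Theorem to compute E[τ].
E[τ] = 1794

M_n = X_n^2 − n is a martingale (since E[X_{n+1}^2 | F_n] = X_n^2 + 1). By OST (τ has finite mean in a bounded region), E[M_τ] = E[M_0] = X_0^2 − 0 = 138^2 = 19044. Also E[M_τ] = E[X_τ^2] − E[τ]. The walk exits at 0 or 151, with P(hit 151 first) = 138/151, so E[X_τ^2] = 151^2 · 138/151 + 0 = 20838. Thus E[τ] = E[X_τ^2] − E[M_τ] = 20838 − 19044 = 1794 = 138(151 − 138) = 1794.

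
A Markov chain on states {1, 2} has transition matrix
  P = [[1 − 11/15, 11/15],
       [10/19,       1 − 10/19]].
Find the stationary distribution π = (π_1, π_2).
π_1 = 150/359, π_2 = 209/359

Solve πP = π with π_1 + π_2 = 1. From πP = π: π_1 · (1 − 11/15) + π_2 · 10/19 = π_1 ⇒ π_2 · 10/19 = π_1 · 11/15 ⇒ π_2/π_1 = (11/15)/(10/19) = 209/150. Together with π_1 + π_2 = 1:
  π_1 = (10/19)/(11/15 + 10/19) = (10/19)/(359/285) = 150/359,
  π_2 = (11/15)/(11/15 + 10/19) = (11/15)/(359/285) = 209/359.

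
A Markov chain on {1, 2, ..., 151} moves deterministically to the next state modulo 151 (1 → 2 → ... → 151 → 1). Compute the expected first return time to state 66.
E[T_66 | X_0 = 66] = 151

The chain cycles deterministically, so starting at state 66 it returns in exactly 151 steps. Equivalently, the stationary distribution is uniform π_j = 1/151 for every state j, so by Kac's formula E[T_66] = 1/π_66 = 151.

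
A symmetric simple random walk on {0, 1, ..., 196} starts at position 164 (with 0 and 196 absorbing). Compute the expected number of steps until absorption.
E[τ | X_0 = 164] = 5248

Let v_k = E[τ | X_0 = k]. Boundary: v_0 = v_196 = 0. Recurrence: v_k = 1 + (v_{k-1} + v_{k+1})/2 for 1 ≤ k ≤ 195. The particular solution to v_k − (v_{k-1} + v_{k+1})/2 = 1 is v_k = −k^2. Adding homogeneous solution A + B k and matching boundaries gives v_k = k (196 − k). Substituting k = 164: v_164 = 164 · 32 = 5248.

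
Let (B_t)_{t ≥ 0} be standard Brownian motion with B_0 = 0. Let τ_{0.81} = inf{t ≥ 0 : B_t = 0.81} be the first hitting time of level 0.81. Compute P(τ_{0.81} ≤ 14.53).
P(τ_{0.81} ≤ 14.53) = 2(1 − Φ(0.81/√14.53)) = 2(1 − Φ(0.2125)) ≈ 0.8317

By the reflection principle for standard BM, P(τ_b ≤ t) = 2 · P(B_t ≥ b). Since B_t ~ N(0, t), P(B_t ≥ 0.81) = 1 − Φ(0.81/√t) = 1 − Φ(0.81/√14.53) = 1 − Φ(0.2125) ≈ 0.41586. Doubling: P(τ_{0.81} ≤ 14.53) ≈ 2 · 0.41586 = 0.83172 ≈ 0.8317.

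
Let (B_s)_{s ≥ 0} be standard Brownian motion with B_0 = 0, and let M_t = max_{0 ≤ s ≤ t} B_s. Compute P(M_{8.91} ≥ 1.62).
P(M_{8.91} ≥ 1.62) = 2·P(B_{8.91} ≥ 1.62) = 2(1 − Φ(1.62/√8.91)) ≈ 0.5873

By the reflection principle for Brownian motion, P(M_t ≥ a) = 2 · P(B_t ≥ a) for a ≥ 0. Since B_t ~ N(0, t), P(B_t ≥ 1.62) = 1 − Φ(1.62/√t) = 1 − Φ(1.62/√8.91) = 1 − Φ(0.5427). So
  P(M_{8.91} ≥ 1.62) = 2(1 − Φ(0.5427)) ≈ 0.5873.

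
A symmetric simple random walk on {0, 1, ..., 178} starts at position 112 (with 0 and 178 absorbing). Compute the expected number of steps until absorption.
E[τ | X_0 = 112] = 7392

Let v_k = E[τ | X_0 = k]. Boundary: v_0 = v_178 = 0. Recurrence: v_k = 1 + (v_{k-1} + v_{k+1})/2 for 1 ≤ k ≤ 177. The particular solution to v_k − (v_{k-1} + v_{k+1})/2 = 1 is v_k = −k^2. Adding homogeneous solution A + B k and matching boundaries gives v_k = k (178 − k). Substituting k = 112: v_112 = 112 · 66 = 7392.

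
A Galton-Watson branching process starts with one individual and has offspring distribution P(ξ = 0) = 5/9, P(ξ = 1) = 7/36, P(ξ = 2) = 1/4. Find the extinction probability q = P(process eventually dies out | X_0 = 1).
q = 1

Mean offspring μ = 0·5/9 + 1·7/36 + 2·1/4 = 25/36 ≤ 1. For μ ≤ 1 with offspring not concentrated at 1, the Galton-Watson process goes extinct almost surely, so q = 1.
(Algebraic check: The pgf is f(s) = 5/9 + 7/36·s + 1/4·s². The extinction probability q is the smallest fixed point of f in [0, 1]. Setting s = f(s):
  1/4·s² + (7/36 − 1)·s + 5/9 = 0
  1/4·s² − (5/9 + 1/4)·s + 5/9 = 0
which factors as (s − 1)·(1/4·s − 5/9) = 0, giving roots s = 1 and s = (5/9)/(1/4) = 20/9. Since 20/9 ≥ 1, the smallest root in [0, 1] is s = 1.)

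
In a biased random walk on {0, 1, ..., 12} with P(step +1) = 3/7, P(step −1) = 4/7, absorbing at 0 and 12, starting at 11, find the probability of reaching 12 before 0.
P(hit 12 before 0) = (1 − (4/3)^11) / (1 − (4/3)^12) = 12051471/16245775

Let u_k denote P(reach 12 before 0 | start at k). Boundary: u_0 = 0, u_12 = 1. Recurrence: u_k = 3/7·u_{k+1} + 4/7·u_{k-1} for 1 ≤ k ≤ 11. Try u_k = A + B·r^k with r = q/p = (4/7)/(3/7) = 4/3. Substitution satisfies the recurrence; boundary conditions give:
  u_k = (1 − r^k) / (1 − r^N) = (1 − (4/3)^11) / (1 − (4/3)^12) = 12051471/16245775.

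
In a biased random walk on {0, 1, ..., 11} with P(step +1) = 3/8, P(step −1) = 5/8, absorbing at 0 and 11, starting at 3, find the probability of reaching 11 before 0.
P(hit 11 before 0) = (1 − (5/3)^3) / (1 − (5/3)^11) = 321489/24325489

Let u_k denote P(reach 11 before 0 | start at k). Boundary: u_0 = 0, u_11 = 1. Recurrence: u_k = 3/8·u_{k+1} + 5/8·u_{k-1} for 1 ≤ k ≤ 10. Try u_k = A + B·r^k with r = q/p = (5/8)/(3/8) = 5/3. Substitution satisfies the recurrence; boundary conditions give:
  u_k = (1 − r^k) / (1 − r^N) = (1 − (5/3)^3) / (1 − (5/3)^11) = 321489/24325489.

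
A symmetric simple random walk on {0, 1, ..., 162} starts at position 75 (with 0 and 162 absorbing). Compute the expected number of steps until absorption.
E[τ | X_0 = 75] = 6525

Let v_k = E[τ | X_0 = k]. Boundary: v_0 = v_162 = 0. Recurrence: v_k = 1 + (v_{k-1} + v_{k+1})/2 for 1 ≤ k ≤ 161. The particular solution to v_k − (v_{k-1} + v_{k+1})/2 = 1 is v_k = −k^2. Adding homogeneous solution A + B k and matching boundaries gives v_k = k (162 − k). Substituting k = 75: v_75 = 75 · 87 = 6525.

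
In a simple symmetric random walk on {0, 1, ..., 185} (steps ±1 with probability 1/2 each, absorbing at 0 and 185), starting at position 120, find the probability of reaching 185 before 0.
P(hit 185 before 0) = 120/185 = 24/37

Let u_k = P(hit 185 before 0 | start at k). Then u_0 = 0, u_185 = 1, and u_k = u_{k-1}/2 + u_{k+1}/2 for 1 ≤ k ≤ 184. This harmonic recurrence is solved by u_k = k/185, giving u_120 = 120/185 = 24/37.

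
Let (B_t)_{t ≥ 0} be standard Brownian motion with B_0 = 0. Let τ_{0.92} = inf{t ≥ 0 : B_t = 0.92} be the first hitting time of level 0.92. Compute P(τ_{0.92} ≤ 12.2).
P(τ_{0.92} ≤ 12.2) = 2(1 − Φ(0.92/√12.2)) = 2(1 − Φ(0.2634)) ≈ 0.7922

By the reflection principle for standard BM, P(τ_b ≤ t) = 2 · P(B_t ≥ b). Since B_t ~ N(0, t), P(B_t ≥ 0.92) = 1 − Φ(0.92/√t) = 1 − Φ(0.92/√12.2) = 1 − Φ(0.2634) ≈ 0.39612. Doubling: P(τ_{0.92} ≤ 12.2) ≈ 2 · 0.39612 = 0.79224 ≈ 0.7922.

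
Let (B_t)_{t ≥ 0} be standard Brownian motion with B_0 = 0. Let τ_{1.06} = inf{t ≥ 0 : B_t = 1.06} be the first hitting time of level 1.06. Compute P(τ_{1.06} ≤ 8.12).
P(τ_{1.06} ≤ 8.12) = 2(1 − Φ(1.06/√8.12)) = 2(1 − Φ(0.3720)) ≈ 0.7099

By the reflection principle for standard BM, P(τ_b ≤ t) = 2 · P(B_t ≥ b). Since B_t ~ N(0, t), P(B_t ≥ 1.06) = 1 − Φ(1.06/√t) = 1 − Φ(1.06/√8.12) = 1 − Φ(0.3720) ≈ 0.35495. Doubling: P(τ_{1.06} ≤ 8.12) ≈ 2 · 0.35495 = 0.70990 ≈ 0.7099.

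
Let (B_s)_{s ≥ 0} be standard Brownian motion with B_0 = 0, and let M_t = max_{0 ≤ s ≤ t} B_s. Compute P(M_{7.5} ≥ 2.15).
P(M_{7.5} ≥ 2.15) = 2·P(B_{7.5} ≥ 2.15) = 2(1 − Φ(2.15/√7.5)) ≈ 0.4324

By the reflection principle for Brownian motion, P(M_t ≥ a) = 2 · P(B_t ≥ a) for a ≥ 0. Since B_t ~ N(0, t), P(B_t ≥ 2.15) = 1 − Φ(2.15/√t) = 1 − Φ(2.15/√7.5) = 1 − Φ(0.7851). So
  P(M_{7.5} ≥ 2.15) = 2(1 − Φ(0.7851)) ≈ 0.4324.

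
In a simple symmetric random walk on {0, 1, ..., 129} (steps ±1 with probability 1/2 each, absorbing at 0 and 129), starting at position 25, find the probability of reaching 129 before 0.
P(hit 129 before 0) = 25/129

Let u_k = P(hit 129 before 0 | start at k). Then u_0 = 0, u_129 = 1, and u_k = u_{k-1}/2 + u_{k+1}/2 for 1 ≤ k ≤ 128. This harmonic recurrence is solved by u_k = k/129, giving u_25 = 25/129.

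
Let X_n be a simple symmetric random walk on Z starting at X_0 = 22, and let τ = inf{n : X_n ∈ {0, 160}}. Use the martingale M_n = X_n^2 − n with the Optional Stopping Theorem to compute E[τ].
E[τ] = 3036

M_n = X_n^2 − n is a martingale (since E[X_{n+1}^2 | F_n] = X_n^2 + 1). By OST (τ has finite mean in a bounded region), E[M_τ] = E[M_0] = X_0^2 − 0 = 22^2 = 484. Also E[M_τ] = E[X_τ^2] − E[τ]. The walk exits at 0 or 160, with P(hit 160 first) = 22/160, so E[X_τ^2] = 160^2 · 22/160 + 0 = 3520. Thus E[τ] = E[X_τ^2] − E[M_τ] = 3520 − 484 = 3036 = 22(160 − 22) = 3036.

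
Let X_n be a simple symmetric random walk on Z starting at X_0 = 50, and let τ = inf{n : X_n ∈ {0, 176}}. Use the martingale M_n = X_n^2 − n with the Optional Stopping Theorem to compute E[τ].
E[τ] = 6300

M_n = X_n^2 − n is a martingale (since E[X_{n+1}^2 | F_n] = X_n^2 + 1). By OST (τ has finite mean in a bounded region), E[M_τ] = E[M_0] = X_0^2 − 0 = 50^2 = 2500. Also E[M_τ] = E[X_τ^2] − E[τ]. The walk exits at 0 or 176, with P(hit 176 first) = 50/176, so E[X_τ^2] = 176^2 · 50/176 + 0 = 8800. Thus E[τ] = E[X_τ^2] − E[M_τ] = 8800 − 2500 = 6300 = 50(176 − 50) = 6300.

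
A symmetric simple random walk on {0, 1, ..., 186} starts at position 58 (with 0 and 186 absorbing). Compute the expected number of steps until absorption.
E[τ | X_0 = 58] = 7424

Let v_k = E[τ | X_0 = k]. Boundary: v_0 = v_186 = 0. Recurrence: v_k = 1 + (v_{k-1} + v_{k+1})/2 for 1 ≤ k ≤ 185. The particular solution to v_k − (v_{k-1} + v_{k+1})/2 = 1 is v_k = −k^2. Adding homogeneous solution A + B k and matching boundaries gives v_k = k (186 − k). Substituting k = 58: v_58 = 58 · 128 = 7424.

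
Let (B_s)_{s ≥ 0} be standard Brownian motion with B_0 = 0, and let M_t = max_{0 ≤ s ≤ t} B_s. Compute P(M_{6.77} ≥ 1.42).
P(M_{6.77} ≥ 1.42) = 2·P(B_{6.77} ≥ 1.42) = 2(1 − Φ(1.42/√6.77)) ≈ 0.5852

By the reflection principle for Brownian motion, P(M_t ≥ a) = 2 · P(B_t ≥ a) for a ≥ 0. Since B_t ~ N(0, t), P(B_t ≥ 1.42) = 1 − Φ(1.42/√t) = 1 − Φ(1.42/√6.77) = 1 − Φ(0.5458). So
  P(M_{6.77} ≥ 1.42) = 2(1 − Φ(0.5458)) ≈ 0.5852.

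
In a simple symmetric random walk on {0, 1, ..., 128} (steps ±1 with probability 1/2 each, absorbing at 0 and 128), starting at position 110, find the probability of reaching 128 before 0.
P(hit 128 before 0) = 110/128 = 55/64

Let u_k = P(hit 128 before 0 | start at k). Then u_0 = 0, u_128 = 1, and u_k = u_{k-1}/2 + u_{k+1}/2 for 1 ≤ k ≤ 127. This harmonic recurrence is solved by u_k = k/128, giving u_110 = 110/128 = 55/64.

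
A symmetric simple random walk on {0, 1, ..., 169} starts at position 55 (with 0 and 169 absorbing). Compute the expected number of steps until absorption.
E[τ | X_0 = 55] = 6270

Let v_k = E[τ | X_0 = k]. Boundary: v_0 = v_169 = 0. Recurrence: v_k = 1 + (v_{k-1} + v_{k+1})/2 for 1 ≤ k ≤ 168. The particular solution to v_k − (v_{k-1} + v_{k+1})/2 = 1 is v_k = −k^2. Adding homogeneous solution A + B k and matching boundaries gives v_k = k (169 − k). Substituting k = 55: v_55 = 55 · 114 = 6270.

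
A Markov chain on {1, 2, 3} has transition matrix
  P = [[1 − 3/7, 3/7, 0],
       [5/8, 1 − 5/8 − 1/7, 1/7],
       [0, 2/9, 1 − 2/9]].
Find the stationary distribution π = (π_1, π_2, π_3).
π = (245/521, 168/521, 108/521)

This is a birth-death chain on three states, which satisfies detailed balance: π_1 · P_{12} = π_2 · P_{21} and π_2 · P_{23} = π_3 · P_{32}.
From π_1 · 3/7 = π_2 · 5/8: π_2/π_1 = (3/7)/(5/8) = 24/35.
From π_2 · 1/7 = π_3 · 2/9: π_3/π_2 = (1/7)/(2/9) = 9/14.
Take π_1 proportional to 1; then unnormalized π = (1, 24/35, 108/245). Normalize by dividing by the sum 521/245:
  π = (245/521, 168/521, 108/521).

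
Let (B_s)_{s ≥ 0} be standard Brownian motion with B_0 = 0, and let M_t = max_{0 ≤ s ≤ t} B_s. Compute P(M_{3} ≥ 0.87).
P(M_{3} ≥ 0.87) = 2·P(B_{3} ≥ 0.87) = 2(1 − Φ(0.87/√3)) ≈ 0.6155

By the reflection principle for Brownian motion, P(M_t ≥ a) = 2 · P(B_t ≥ a) for a ≥ 0. Since B_t ~ N(0, t), P(B_t ≥ 0.87) = 1 − Φ(0.87/√t) = 1 − Φ(0.87/√3) = 1 − Φ(0.5023). So
  P(M_{3} ≥ 0.87) = 2(1 − Φ(0.5023)) ≈ 0.6155.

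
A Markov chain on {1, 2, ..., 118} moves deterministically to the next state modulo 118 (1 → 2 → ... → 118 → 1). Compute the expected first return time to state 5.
E[T_5 | X_0 = 5] = 118

The chain cycles deterministically, so starting at state 5 it returns in exactly 118 steps. Equivalently, the stationary distribution is uniform π_j = 1/118 for every state j, so by Kac's formula E[T_5] = 1/π_5 = 118.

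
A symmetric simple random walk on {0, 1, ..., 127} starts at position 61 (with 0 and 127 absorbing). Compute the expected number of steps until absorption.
E[τ | X_0 = 61] = 4026

Let v_k = E[τ | X_0 = k]. Boundary: v_0 = v_127 = 0. Recurrence: v_k = 1 + (v_{k-1} + v_{k+1})/2 for 1 ≤ k ≤ 126. The particular solution to v_k − (v_{k-1} + v_{k+1})/2 = 1 is v_k = −k^2. Adding homogeneous solution A + B k and matching boundaries gives v_k = k (127 − k). Substituting k = 61: v_61 = 61 · 66 = 4026.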